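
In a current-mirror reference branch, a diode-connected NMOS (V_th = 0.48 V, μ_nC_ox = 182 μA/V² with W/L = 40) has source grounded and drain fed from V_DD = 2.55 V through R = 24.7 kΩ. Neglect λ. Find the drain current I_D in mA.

I_D = 0.0779 mA

With gate tied to drain, V_GS = V_DS ≥ V_GS − V_th, so the device is in saturation.
k_n = μ_nC_ox · (W/L) = 7.28 mA/V².
KCL at the drain: ½ k_n (V_GS − V_th)² = (V_DD − V_GS)/R.
Let x = V_GS − 0.48. Then 89.9 x² + x − 2.07 = 0, giving x = 0.146 V (positive root), so V_GS = 0.626 V.
I_D = (V_DD − V_GS)/R = (2.55 − 0.626) / 24.7 = 0.0779 mA.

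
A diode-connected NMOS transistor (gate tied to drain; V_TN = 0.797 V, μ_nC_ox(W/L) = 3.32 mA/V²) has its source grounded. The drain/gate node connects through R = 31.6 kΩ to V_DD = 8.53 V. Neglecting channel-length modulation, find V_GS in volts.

With gate tied to drain, V_GS = V_DS ≥ V_GS − V_TN, so the device is in saturation.
KCL at the drain: ½ k_n (V_GS − V_TN)² = (V_DD − V_GS)/R.
Let x = V_GS − 0.797. Then 52.5 x² + x − 7.733 = 0, giving x = 0.375 V (positive root), so V_GS = 1.17 V.
I_D = (V_DD − V_GS)/R = (8.53 − 1.17) / 31.6 = 0.233 mA.

V_GS = 1.17 V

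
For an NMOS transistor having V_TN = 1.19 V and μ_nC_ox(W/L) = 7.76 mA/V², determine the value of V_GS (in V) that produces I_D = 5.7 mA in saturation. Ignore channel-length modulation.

V_GS = 2.40 V

In saturation I_D = ½ k_n (V_GS − V_TN)², so V_GS − V_TN = √(2 I_D / k_n) = √(2 × 5.7 / 7.76) = 1.21 V.
V_GS = 1.19 + 1.21 = 2.4 V.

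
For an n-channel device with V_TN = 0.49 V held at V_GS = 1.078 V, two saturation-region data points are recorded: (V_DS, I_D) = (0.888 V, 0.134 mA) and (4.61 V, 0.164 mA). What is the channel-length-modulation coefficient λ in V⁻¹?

λ = 0.0635 V⁻¹

With V_GS fixed, I_D ∝ (1 + λ V_DS) in saturation, so I_D2/I_D1 = (1 + λ V_DS2)/(1 + λ V_DS1).
0.164/0.134 = 1.224 = (1 + 4.61 λ)/(1 + 0.888 λ).
Solving: λ (I_D1 V_DS2 − I_D2 V_DS1) = I_D2 − I_D1, so λ = (0.164 − 0.134) / (0.134 × 4.61 − 0.164 × 0.888) = 0.03 / 0.472 = 0.0635 V⁻¹.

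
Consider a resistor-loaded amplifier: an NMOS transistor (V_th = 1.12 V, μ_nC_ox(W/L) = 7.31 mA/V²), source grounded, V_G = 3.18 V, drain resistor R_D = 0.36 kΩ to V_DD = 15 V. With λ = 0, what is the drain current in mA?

V_GS = V_G = 3.18 V, so V_ov = 3.18 − 1.12 = 2.06 V.
Assume saturation: I_D = ½ k_n V_ov² = 0.5 × 7.31 × 2.06² = 15.5 mA, giving V_DS = V_DD − I_D R_D = 15 − 15.5 × 0.36 = 9.42 V.
V_DS = 9.42 V ≥ V_ov = 2.06 V, confirming saturation.

I_D = 15.5 mA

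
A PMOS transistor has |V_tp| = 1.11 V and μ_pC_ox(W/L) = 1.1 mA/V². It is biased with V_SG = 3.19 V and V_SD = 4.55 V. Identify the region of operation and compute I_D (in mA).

V_ov = V_SG − |V_tp| = 3.19 − 1.11 = 2.08 V.
Since V_SD = 4.55 V ≥ V_ov = 2.08 V, the device is in saturation.
I_D = ½ k_p V_ov² = 0.5 × 1.1 × 2.08² = 2.38 mA.

Saturation; I_D = 2.38 mA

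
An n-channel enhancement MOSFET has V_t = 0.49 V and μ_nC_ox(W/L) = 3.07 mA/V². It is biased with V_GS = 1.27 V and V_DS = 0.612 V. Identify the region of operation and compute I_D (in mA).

Triode; I_D = 0.891 mA

V_ov = V_GS − V_t = 1.27 − 0.49 = 0.78 V.
Since V_DS = 0.612 V < V_ov = 0.78 V, the device is in the triode region.
I_D = k_n [V_ov · V_DS − ½ V_DS²] = 3.07 × [0.78 × 0.612 − 0.5 × 0.612²] = 0.891 mA.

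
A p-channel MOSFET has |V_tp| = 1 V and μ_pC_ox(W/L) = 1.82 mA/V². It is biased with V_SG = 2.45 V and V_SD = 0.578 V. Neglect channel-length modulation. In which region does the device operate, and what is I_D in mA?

V_ov = V_SG − |V_tp| = 2.45 − 1 = 1.45 V.
Since V_SD = 0.578 V < V_ov = 1.45 V, the device is in the triode region.
I_D = k_p [V_ov · V_SD − ½ V_SD²] = 1.82 × [1.45 × 0.578 − 0.5 × 0.578²] = 1.22 mA.

Triode; I_D = 1.22 mA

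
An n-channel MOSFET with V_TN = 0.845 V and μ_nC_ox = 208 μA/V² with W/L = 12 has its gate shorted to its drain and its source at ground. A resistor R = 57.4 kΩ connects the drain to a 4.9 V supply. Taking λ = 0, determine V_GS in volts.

V_GS = 1.08 V

With gate tied to drain, V_GS = V_DS ≥ V_GS − V_TN, so the device is in saturation.
k_n = μ_nC_ox · (W/L) = 2.496 mA/V².
KCL at the drain: ½ k_n (V_GS − V_TN)² = (V_DD − V_GS)/R.
Let x = V_GS − 0.845. Then 71.6 x² + x − 4.055 = 0, giving x = 0.231 V (positive root), so V_GS = 1.08 V.
I_D = (V_DD − V_GS)/R = (4.9 − 1.08) / 57.4 = 0.0666 mA.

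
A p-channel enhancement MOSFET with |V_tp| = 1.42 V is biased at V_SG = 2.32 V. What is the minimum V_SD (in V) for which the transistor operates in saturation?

V_SD,sat = 0.900 V

The boundary between triode and saturation is V_SD = V_SG − |V_tp| = V_ov.
V_ov = 2.32 − 1.42 = 0.9 V.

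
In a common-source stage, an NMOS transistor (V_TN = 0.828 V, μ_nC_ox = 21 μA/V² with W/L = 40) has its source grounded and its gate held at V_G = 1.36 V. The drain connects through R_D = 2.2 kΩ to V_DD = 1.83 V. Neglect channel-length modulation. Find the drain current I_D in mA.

V_GS = V_G = 1.36 V, so V_ov = 1.36 − 0.828 = 0.532 V.
k_n = μ_nC_ox · (W/L) = 0.84 mA/V².
Assume saturation: I_D = ½ k_n V_ov² = 0.5 × 0.84 × 0.532² = 0.119 mA, giving V_DS = V_DD − I_D R_D = 1.83 − 0.119 × 2.2 = 1.57 V.
V_DS = 1.57 V ≥ V_ov = 0.532 V, confirming saturation.

I_D = 0.119 mA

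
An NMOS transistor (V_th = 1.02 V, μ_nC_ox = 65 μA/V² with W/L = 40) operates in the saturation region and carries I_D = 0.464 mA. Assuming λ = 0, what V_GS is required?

k_n = μ_nC_ox · (W/L) = 2.6 mA/V².
In saturation I_D = ½ k_n (V_GS − V_th)², so V_GS − V_th = √(2 I_D / k_n) = √(2 × 0.464 / 2.6) = 0.597 V.
V_GS = 1.02 + 0.597 = 1.62 V.

V_GS = 1.62 V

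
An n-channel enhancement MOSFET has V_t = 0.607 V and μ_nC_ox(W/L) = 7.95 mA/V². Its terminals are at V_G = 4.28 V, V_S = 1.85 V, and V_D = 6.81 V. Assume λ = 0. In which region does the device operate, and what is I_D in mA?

Saturation; I_D = 13.2 mA

V_GS = V_G − V_S = 4.28 − 1.85 = 2.43 V; V_DS = V_D − V_S = 6.81 − 1.85 = 4.96 V.
V_ov = V_GS − V_t = 2.43 − 0.607 = 1.82 V.
Since V_DS = 4.96 V ≥ V_ov = 1.82 V, the device is in saturation.
I_D = ½ k_n V_ov² = 0.5 × 7.95 × 1.82² = 13.2 mA.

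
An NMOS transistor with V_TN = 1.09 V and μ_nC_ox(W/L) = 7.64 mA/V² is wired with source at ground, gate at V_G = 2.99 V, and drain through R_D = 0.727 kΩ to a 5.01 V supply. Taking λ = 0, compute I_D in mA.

I_D = 6.21 mA

V_GS = V_G = 2.99 V, so V_ov = 2.99 − 1.09 = 1.9 V.
Assume saturation: I_D = ½ k_n V_ov² = 0.5 × 7.64 × 1.9² = 13.8 mA, giving V_DS = V_DD − I_D R_D = 5.01 − 13.8 × 0.727 = -5.02 V.
But -5.02 V < V_ov = 1.9 V, so the device is actually in triode.
In triode I_D = k_n[V_ov V_DS − ½ V_DS²] and I_D = (V_DD − V_DS)/R_D. Equating: 2.78 V_DS² − 11.55 V_DS + 5.01 = 0, giving V_DS = 0.492 V (the root below V_ov).
I_D = (5.01 − 0.492) / 0.727 = 6.21 mA.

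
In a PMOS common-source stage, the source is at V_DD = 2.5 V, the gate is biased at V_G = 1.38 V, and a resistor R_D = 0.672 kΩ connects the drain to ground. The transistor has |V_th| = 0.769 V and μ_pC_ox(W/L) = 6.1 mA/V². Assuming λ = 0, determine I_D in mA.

V_SG = V_DD − V_G = 2.5 − 1.38 = 1.12 V, so V_ov = 1.12 − 0.769 = 0.351 V.
Assume saturation: I_D = ½ k_p V_ov² = 0.5 × 6.1 × 0.351² = 0.376 mA, giving V_SD = V_DD − I_D R_D = 2.5 − 0.376 × 0.672 = 2.25 V.
V_SD = 2.25 V ≥ V_ov = 0.351 V, confirming saturation.

I_D = 0.376 mA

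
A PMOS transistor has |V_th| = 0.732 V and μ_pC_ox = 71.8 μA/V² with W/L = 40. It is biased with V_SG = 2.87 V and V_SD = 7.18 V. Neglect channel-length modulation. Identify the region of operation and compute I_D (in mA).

Saturation; I_D = 6.56 mA

k_p = μ_pC_ox · (W/L) = 2.872 mA/V².
V_ov = V_SG − |V_th| = 2.87 − 0.732 = 2.14 V.
Since V_SD = 7.18 V ≥ V_ov = 2.14 V, the device is in saturation.
I_D = ½ k_p V_ov² = 0.5 × 2.872 × 2.14² = 6.56 mA.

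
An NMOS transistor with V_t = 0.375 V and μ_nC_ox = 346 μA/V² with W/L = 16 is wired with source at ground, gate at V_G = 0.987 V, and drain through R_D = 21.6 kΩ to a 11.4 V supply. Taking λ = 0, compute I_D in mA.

V_GS = V_G = 0.987 V, so V_ov = 0.987 − 0.375 = 0.612 V.
k_n = μ_nC_ox · (W/L) = 5.536 mA/V².
Assume saturation: I_D = ½ k_n V_ov² = 0.5 × 5.536 × 0.612² = 1.04 mA, giving V_DS = V_DD − I_D R_D = 11.4 − 1.04 × 21.6 = -11 V.
But -11 V < V_ov = 0.612 V, so the device is actually in triode.
In triode I_D = k_n[V_ov V_DS − ½ V_DS²] and I_D = (V_DD − V_DS)/R_D. Equating: 59.8 V_DS² − 74.18 V_DS + 11.4 = 0, giving V_DS = 0.18 V (the root below V_ov).
I_D = (11.4 − 0.18) / 21.6 = 0.519 mA.

I_D = 0.519 mA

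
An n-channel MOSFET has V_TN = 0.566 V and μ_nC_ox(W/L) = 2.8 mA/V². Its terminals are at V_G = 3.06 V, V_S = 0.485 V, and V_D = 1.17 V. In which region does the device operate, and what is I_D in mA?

V_GS = V_G − V_S = 3.06 − 0.485 = 2.58 V; V_DS = V_D − V_S = 1.17 − 0.485 = 0.685 V.
V_ov = V_GS − V_TN = 2.58 − 0.566 = 2.01 V.
Since V_DS = 0.685 V < V_ov = 2.01 V, the device is in the triode region.
I_D = k_n [V_ov · V_DS − ½ V_DS²] = 2.8 × [2.01 × 0.685 − 0.5 × 0.685²] = 3.2 mA.

Triode; I_D = 3.20 mA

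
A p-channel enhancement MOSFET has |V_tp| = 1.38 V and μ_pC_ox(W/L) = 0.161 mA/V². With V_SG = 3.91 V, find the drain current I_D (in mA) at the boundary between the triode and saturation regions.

I_D = 0.515 mA

At the boundary V_SD = V_ov = V_SG − |V_tp| = 3.91 − 1.38 = 2.53 V.
I_D = ½ k_p V_ov² = 0.5 × 0.161 × 2.53² = 0.515 mA.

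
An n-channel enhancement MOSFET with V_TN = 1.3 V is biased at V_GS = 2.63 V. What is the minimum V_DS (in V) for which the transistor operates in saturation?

The boundary between triode and saturation is V_DS = V_GS − V_TN = V_ov.
V_ov = 2.63 − 1.3 = 1.33 V.

V_DS,sat = 1.33 V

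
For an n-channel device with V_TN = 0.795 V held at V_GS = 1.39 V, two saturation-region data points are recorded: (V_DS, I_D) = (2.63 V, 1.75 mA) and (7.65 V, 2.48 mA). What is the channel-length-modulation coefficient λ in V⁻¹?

With V_GS fixed, I_D ∝ (1 + λ V_DS) in saturation, so I_D2/I_D1 = (1 + λ V_DS2)/(1 + λ V_DS1).
2.48/1.75 = 1.417 = (1 + 7.65 λ)/(1 + 2.63 λ).
Solving: λ (I_D1 V_DS2 − I_D2 V_DS1) = I_D2 − I_D1, so λ = (2.48 − 1.75) / (1.75 × 7.65 − 2.48 × 2.63) = 0.73 / 6.87 = 0.106 V⁻¹.

λ = 0.106 V⁻¹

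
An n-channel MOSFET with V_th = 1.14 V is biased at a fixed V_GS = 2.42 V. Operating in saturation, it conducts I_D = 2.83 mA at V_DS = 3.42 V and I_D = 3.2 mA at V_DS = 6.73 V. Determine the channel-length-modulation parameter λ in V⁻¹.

With V_GS fixed, I_D ∝ (1 + λ V_DS) in saturation, so I_D2/I_D1 = (1 + λ V_DS2)/(1 + λ V_DS1).
3.2/2.83 = 1.131 = (1 + 6.73 λ)/(1 + 3.42 λ).
Solving: λ (I_D1 V_DS2 − I_D2 V_DS1) = I_D2 − I_D1, so λ = (3.2 − 2.83) / (2.83 × 6.73 − 3.2 × 3.42) = 0.37 / 8.1 = 0.0457 V⁻¹.

λ = 0.0457 V⁻¹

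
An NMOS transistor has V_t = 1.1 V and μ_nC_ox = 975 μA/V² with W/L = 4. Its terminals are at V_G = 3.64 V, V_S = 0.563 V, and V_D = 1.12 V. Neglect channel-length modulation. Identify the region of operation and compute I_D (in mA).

V_GS = V_G − V_S = 3.64 − 0.563 = 3.08 V; V_DS = V_D − V_S = 1.12 − 0.563 = 0.557 V.
k_n = μ_nC_ox · (W/L) = 3.9 mA/V².
V_ov = V_GS − V_t = 3.08 − 1.1 = 1.98 V.
Since V_DS = 0.557 V < V_ov = 1.98 V, the device is in the triode region.
I_D = k_n [V_ov · V_DS − ½ V_DS²] = 3.9 × [1.98 × 0.557 − 0.5 × 0.557²] = 3.69 mA.

Triode; I_D = 3.69 mA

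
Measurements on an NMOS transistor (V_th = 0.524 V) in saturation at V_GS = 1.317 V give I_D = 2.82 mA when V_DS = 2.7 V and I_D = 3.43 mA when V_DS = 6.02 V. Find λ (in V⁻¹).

λ = 0.0791 V⁻¹

With V_GS fixed, I_D ∝ (1 + λ V_DS) in saturation, so I_D2/I_D1 = (1 + λ V_DS2)/(1 + λ V_DS1).
3.43/2.82 = 1.216 = (1 + 6.02 λ)/(1 + 2.7 λ).
Solving: λ (I_D1 V_DS2 − I_D2 V_DS1) = I_D2 − I_D1, so λ = (3.43 − 2.82) / (2.82 × 6.02 − 3.43 × 2.7) = 0.61 / 7.72 = 0.0791 V⁻¹.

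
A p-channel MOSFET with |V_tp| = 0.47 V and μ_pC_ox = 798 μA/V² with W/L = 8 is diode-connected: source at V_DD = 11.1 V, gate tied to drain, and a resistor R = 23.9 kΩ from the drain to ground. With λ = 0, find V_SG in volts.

With gate tied to drain, V_SG = V_SD ≥ V_SG − |V_tp|, so the device is in saturation.
k_p = μ_pC_ox · (W/L) = 6.384 mA/V².
KCL at the drain: ½ k_p (V_SG − |V_tp|)² = (V_DD − V_SG)/R.
Let x = V_SG − 0.47. Then 76.3 x² + x − 10.63 = 0, giving x = 0.367 V (positive root), so V_SG = 0.837 V.
I_D = (V_DD − V_SG)/R = (11.1 − 0.837) / 23.9 = 0.429 mA.

V_SG = 0.837 V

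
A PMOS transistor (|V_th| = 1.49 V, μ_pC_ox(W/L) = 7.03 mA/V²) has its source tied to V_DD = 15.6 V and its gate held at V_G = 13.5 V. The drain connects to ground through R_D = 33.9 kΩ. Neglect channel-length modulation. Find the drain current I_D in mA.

V_SG = V_DD − V_G = 15.6 − 13.5 = 2.1 V, so V_ov = 2.1 − 1.49 = 0.61 V.
Assume saturation: I_D = ½ k_p V_ov² = 0.5 × 7.03 × 0.61² = 1.31 mA, giving V_SD = V_DD − I_D R_D = 15.6 − 1.31 × 33.9 = -28.7 V.
But -28.7 V < V_ov = 0.61 V, so the device is actually in triode.
In triode I_D = k_p[V_ov V_SD − ½ V_SD²] and I_D = (V_DD − V_SD)/R_D. Equating: 119 V_SD² − 146.4 V_SD + 15.6 = 0, giving V_SD = 0.118 V (the root below V_ov).
I_D = (15.6 − 0.118) / 33.9 = 0.457 mA.

I_D = 0.457 mA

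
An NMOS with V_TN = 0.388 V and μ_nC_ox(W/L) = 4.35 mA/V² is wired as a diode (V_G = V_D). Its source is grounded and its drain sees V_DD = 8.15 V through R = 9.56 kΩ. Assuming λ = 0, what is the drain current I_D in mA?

I_D = 0.750 mA

With gate tied to drain, V_GS = V_DS ≥ V_GS − V_TN, so the device is in saturation.
KCL at the drain: ½ k_n (V_GS − V_TN)² = (V_DD − V_GS)/R.
Let x = V_GS − 0.388. Then 20.8 x² + x − 7.762 = 0, giving x = 0.587 V (positive root), so V_GS = 0.975 V.
I_D = (V_DD − V_GS)/R = (8.15 − 0.975) / 9.56 = 0.75 mA.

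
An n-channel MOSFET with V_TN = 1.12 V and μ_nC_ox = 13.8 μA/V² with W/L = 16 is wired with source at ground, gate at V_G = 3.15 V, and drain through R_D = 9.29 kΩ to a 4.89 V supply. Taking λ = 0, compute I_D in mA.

V_GS = V_G = 3.15 V, so V_ov = 3.15 − 1.12 = 2.03 V.
k_n = μ_nC_ox · (W/L) = 0.2208 mA/V².
Assume saturation: I_D = ½ k_n V_ov² = 0.5 × 0.2208 × 2.03² = 0.455 mA, giving V_DS = V_DD − I_D R_D = 4.89 − 0.455 × 9.29 = 0.664 V.
But 0.664 V < V_ov = 2.03 V, so the device is actually in triode.
In triode I_D = k_n[V_ov V_DS − ½ V_DS²] and I_D = (V_DD − V_DS)/R_D. Equating: 1.03 V_DS² − 5.164 V_DS + 4.89 = 0, giving V_DS = 1.26 V (the root below V_ov).
I_D = (4.89 − 1.26) / 9.29 = 0.39 mA.

I_D = 0.390 mA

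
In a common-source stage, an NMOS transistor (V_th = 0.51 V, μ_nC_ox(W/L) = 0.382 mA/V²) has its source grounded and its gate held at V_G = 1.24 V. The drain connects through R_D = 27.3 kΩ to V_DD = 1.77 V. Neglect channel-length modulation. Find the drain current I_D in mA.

V_GS = V_G = 1.24 V, so V_ov = 1.24 − 0.51 = 0.73 V.
Assume saturation: I_D = ½ k_n V_ov² = 0.5 × 0.382 × 0.73² = 0.102 mA, giving V_DS = V_DD − I_D R_D = 1.77 − 0.102 × 27.3 = -1.01 V.
But -1.01 V < V_ov = 0.73 V, so the device is actually in triode.
In triode I_D = k_n[V_ov V_DS − ½ V_DS²] and I_D = (V_DD − V_DS)/R_D. Equating: 5.21 V_DS² − 8.613 V_DS + 1.77 = 0, giving V_DS = 0.241 V (the root below V_ov).
I_D = (1.77 − 0.241) / 27.3 = 0.056 mA.

I_D = 0.0560 mA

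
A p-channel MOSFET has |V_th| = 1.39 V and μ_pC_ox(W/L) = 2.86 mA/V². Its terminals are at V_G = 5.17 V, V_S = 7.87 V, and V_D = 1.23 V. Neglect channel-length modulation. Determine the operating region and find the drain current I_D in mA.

V_SG = V_S − V_G = 7.87 − 5.17 = 2.7 V; V_SD = V_S − V_D = 7.87 − 1.23 = 6.64 V.
V_ov = V_SG − |V_th| = 2.7 − 1.39 = 1.31 V.
Since V_SD = 6.64 V ≥ V_ov = 1.31 V, the device is in saturation.
I_D = ½ k_p V_ov² = 0.5 × 2.86 × 1.31² = 2.45 mA.

Saturation; I_D = 2.45 mA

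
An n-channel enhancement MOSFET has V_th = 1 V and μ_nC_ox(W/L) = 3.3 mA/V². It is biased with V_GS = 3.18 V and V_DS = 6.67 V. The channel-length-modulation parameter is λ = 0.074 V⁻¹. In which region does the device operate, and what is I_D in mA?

Saturation; I_D = 11.7 mA

V_ov = V_GS − V_th = 3.18 − 1 = 2.18 V.
Since V_DS = 6.67 V ≥ V_ov = 2.18 V, the device is in saturation.
I_D = ½ k_n V_ov² (1 + λ V_DS) = 0.5 × 3.3 × 2.18² × (1 + 0.074 × 6.67) = 11.7 mA.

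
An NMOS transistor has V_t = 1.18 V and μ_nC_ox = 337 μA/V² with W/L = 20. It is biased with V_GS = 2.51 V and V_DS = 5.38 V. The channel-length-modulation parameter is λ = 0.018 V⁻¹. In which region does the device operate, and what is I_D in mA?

k_n = μ_nC_ox · (W/L) = 6.74 mA/V².
V_ov = V_GS − V_t = 2.51 − 1.18 = 1.33 V.
Since V_DS = 5.38 V ≥ V_ov = 1.33 V, the device is in saturation.
I_D = ½ k_n V_ov² (1 + λ V_DS) = 0.5 × 6.74 × 1.33² × (1 + 0.018 × 5.38) = 6.54 mA.

Saturation; I_D = 6.54 mA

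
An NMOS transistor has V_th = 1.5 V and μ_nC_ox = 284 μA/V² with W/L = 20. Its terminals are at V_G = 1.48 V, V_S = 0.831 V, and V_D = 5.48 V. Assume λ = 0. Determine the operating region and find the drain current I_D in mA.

V_GS = V_G − V_S = 1.48 − 0.831 = 0.649 V; V_DS = V_D − V_S = 5.48 − 0.831 = 4.65 V.
V_GS = 0.649 V < V_th = 1.5 V, so the transistor is in cutoff.

Cutoff; I_D = 0 mA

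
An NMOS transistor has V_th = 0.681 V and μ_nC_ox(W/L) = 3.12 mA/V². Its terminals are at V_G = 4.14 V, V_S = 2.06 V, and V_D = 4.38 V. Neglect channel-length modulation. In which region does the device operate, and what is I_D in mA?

Saturation; I_D = 3.05 mA

V_GS = V_G − V_S = 4.14 − 2.06 = 2.08 V; V_DS = V_D − V_S = 4.38 − 2.06 = 2.32 V.
V_ov = V_GS − V_th = 2.08 − 0.681 = 1.4 V.
Since V_DS = 2.32 V ≥ V_ov = 1.4 V, the device is in saturation.
I_D = ½ k_n V_ov² = 0.5 × 3.12 × 1.4² = 3.05 mA.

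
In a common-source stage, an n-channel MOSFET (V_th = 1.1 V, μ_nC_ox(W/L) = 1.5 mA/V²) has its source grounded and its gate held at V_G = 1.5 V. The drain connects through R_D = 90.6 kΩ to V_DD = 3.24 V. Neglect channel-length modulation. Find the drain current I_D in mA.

V_GS = V_G = 1.5 V, so V_ov = 1.5 − 1.1 = 0.4 V.
Assume saturation: I_D = ½ k_n V_ov² = 0.5 × 1.5 × 0.4² = 0.12 mA, giving V_DS = V_DD − I_D R_D = 3.24 − 0.12 × 90.6 = -7.63 V.
But -7.63 V < V_ov = 0.4 V, so the device is actually in triode.
In triode I_D = k_n[V_ov V_DS − ½ V_DS²] and I_D = (V_DD − V_DS)/R_D. Equating: 67.9 V_DS² − 55.36 V_DS + 3.24 = 0, giving V_DS = 0.0635 V (the root below V_ov).
I_D = (3.24 − 0.0635) / 90.6 = 0.0351 mA.

I_D = 0.0351 mA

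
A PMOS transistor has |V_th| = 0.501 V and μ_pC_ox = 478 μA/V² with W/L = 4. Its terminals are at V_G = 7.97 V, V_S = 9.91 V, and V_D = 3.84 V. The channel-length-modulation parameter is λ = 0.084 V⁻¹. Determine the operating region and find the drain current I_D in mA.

V_SG = V_S − V_G = 9.91 − 7.97 = 1.94 V; V_SD = V_S − V_D = 9.91 − 3.84 = 6.07 V.
k_p = μ_pC_ox · (W/L) = 1.912 mA/V².
V_ov = V_SG − |V_th| = 1.94 − 0.501 = 1.44 V.
Since V_SD = 6.07 V ≥ V_ov = 1.44 V, the device is in saturation.
I_D = ½ k_p V_ov² (1 + λ V_SD) = 0.5 × 1.912 × 1.44² × (1 + 0.084 × 6.07) = 2.99 mA.

Saturation; I_D = 2.99 mA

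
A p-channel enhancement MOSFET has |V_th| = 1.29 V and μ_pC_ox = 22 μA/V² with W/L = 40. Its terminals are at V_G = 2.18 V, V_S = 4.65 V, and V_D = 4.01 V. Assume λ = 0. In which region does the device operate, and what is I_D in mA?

V_SG = V_S − V_G = 4.65 − 2.18 = 2.47 V; V_SD = V_S − V_D = 4.65 − 4.01 = 0.64 V.
k_p = μ_pC_ox · (W/L) = 0.88 mA/V².
V_ov = V_SG − |V_th| = 2.47 − 1.29 = 1.18 V.
Since V_SD = 0.64 V < V_ov = 1.18 V, the device is in the triode region.
I_D = k_p [V_ov · V_SD − ½ V_SD²] = 0.88 × [1.18 × 0.64 − 0.5 × 0.64²] = 0.484 mA.

Triode; I_D = 0.484 mA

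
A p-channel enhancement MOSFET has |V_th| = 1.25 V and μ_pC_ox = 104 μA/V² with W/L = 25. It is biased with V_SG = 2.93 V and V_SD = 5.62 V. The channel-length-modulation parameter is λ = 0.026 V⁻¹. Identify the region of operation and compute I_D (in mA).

Saturation; I_D = 4.21 mA

k_p = μ_pC_ox · (W/L) = 2.6 mA/V².
V_ov = V_SG − |V_th| = 2.93 − 1.25 = 1.68 V.
Since V_SD = 5.62 V ≥ V_ov = 1.68 V, the device is in saturation.
I_D = ½ k_p V_ov² (1 + λ V_SD) = 0.5 × 2.6 × 1.68² × (1 + 0.026 × 5.62) = 4.21 mA.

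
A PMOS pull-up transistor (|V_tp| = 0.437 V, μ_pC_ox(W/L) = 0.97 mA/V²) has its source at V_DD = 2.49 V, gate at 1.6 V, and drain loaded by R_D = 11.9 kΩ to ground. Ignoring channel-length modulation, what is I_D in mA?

I_D = 0.0995 mA

V_SG = V_DD − V_G = 2.49 − 1.6 = 0.89 V, so V_ov = 0.89 − 0.437 = 0.453 V.
Assume saturation: I_D = ½ k_p V_ov² = 0.5 × 0.97 × 0.453² = 0.0995 mA, giving V_SD = V_DD − I_D R_D = 2.49 − 0.0995 × 11.9 = 1.31 V.
V_SD = 1.31 V ≥ V_ov = 0.453 V, confirming saturation.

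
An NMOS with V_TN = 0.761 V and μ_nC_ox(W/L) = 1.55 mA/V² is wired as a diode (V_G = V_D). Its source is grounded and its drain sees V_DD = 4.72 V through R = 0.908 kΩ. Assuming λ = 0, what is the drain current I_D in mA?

With gate tied to drain, V_GS = V_DS ≥ V_GS − V_TN, so the device is in saturation.
KCL at the drain: ½ k_n (V_GS − V_TN)² = (V_DD − V_GS)/R.
Let x = V_GS − 0.761. Then 0.704 x² + x − 3.959 = 0, giving x = 1.77 V (positive root), so V_GS = 2.53 V.
I_D = (V_DD − V_GS)/R = (4.72 − 2.53) / 0.908 = 2.42 mA.

I_D = 2.42 mA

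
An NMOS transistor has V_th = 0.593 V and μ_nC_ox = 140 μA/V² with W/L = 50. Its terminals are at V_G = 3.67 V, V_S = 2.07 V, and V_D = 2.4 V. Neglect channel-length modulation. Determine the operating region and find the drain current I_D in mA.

Triode; I_D = 1.95 mA

V_GS = V_G − V_S = 3.67 − 2.07 = 1.6 V; V_DS = V_D − V_S = 2.4 − 2.07 = 0.33 V.
k_n = μ_nC_ox · (W/L) = 7 mA/V².
V_ov = V_GS − V_th = 1.6 − 0.593 = 1.01 V.
Since V_DS = 0.33 V < V_ov = 1.01 V, the device is in the triode region.
I_D = k_n [V_ov · V_DS − ½ V_DS²] = 7 × [1.01 × 0.33 − 0.5 × 0.33²] = 1.95 mA.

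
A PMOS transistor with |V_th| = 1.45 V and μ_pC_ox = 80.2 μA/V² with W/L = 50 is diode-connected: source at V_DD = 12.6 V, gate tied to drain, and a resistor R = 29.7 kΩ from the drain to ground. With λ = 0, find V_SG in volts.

V_SG = 1.87 V

With gate tied to drain, V_SG = V_SD ≥ V_SG − |V_th|, so the device is in saturation.
k_p = μ_pC_ox · (W/L) = 4.01 mA/V².
KCL at the drain: ½ k_p (V_SG − |V_th|)² = (V_DD − V_SG)/R.
Let x = V_SG − 1.45. Then 59.5 x² + x − 11.15 = 0, giving x = 0.424 V (positive root), so V_SG = 1.87 V.
I_D = (V_DD − V_SG)/R = (12.6 − 1.87) / 29.7 = 0.361 mA.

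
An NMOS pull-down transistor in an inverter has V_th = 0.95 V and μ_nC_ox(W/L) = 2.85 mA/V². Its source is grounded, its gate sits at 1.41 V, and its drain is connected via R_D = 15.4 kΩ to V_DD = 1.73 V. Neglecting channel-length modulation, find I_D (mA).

I_D = 0.106 mA

V_GS = V_G = 1.41 V, so V_ov = 1.41 − 0.95 = 0.46 V.
Assume saturation: I_D = ½ k_n V_ov² = 0.5 × 2.85 × 0.46² = 0.302 mA, giving V_DS = V_DD − I_D R_D = 1.73 − 0.302 × 15.4 = -2.91 V.
But -2.91 V < V_ov = 0.46 V, so the device is actually in triode.
In triode I_D = k_n[V_ov V_DS − ½ V_DS²] and I_D = (V_DD − V_DS)/R_D. Equating: 21.9 V_DS² − 21.19 V_DS + 1.73 = 0, giving V_DS = 0.09 V (the root below V_ov).
I_D = (1.73 − 0.09) / 15.4 = 0.106 mA.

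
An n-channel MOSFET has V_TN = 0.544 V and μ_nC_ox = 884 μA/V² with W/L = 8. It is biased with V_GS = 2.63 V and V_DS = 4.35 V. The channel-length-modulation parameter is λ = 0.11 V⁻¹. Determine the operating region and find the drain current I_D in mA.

k_n = μ_nC_ox · (W/L) = 7.072 mA/V².
V_ov = V_GS − V_TN = 2.63 − 0.544 = 2.09 V.
Since V_DS = 4.35 V ≥ V_ov = 2.09 V, the device is in saturation.
I_D = ½ k_n V_ov² (1 + λ V_DS) = 0.5 × 7.072 × 2.09² × (1 + 0.11 × 4.35) = 22.7 mA.

Saturation; I_D = 22.7 mA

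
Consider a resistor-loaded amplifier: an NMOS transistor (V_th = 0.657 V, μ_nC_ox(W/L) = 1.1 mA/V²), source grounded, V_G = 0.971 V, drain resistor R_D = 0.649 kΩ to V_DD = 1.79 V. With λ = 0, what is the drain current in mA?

I_D = 0.0542 mA

V_GS = V_G = 0.971 V, so V_ov = 0.971 − 0.657 = 0.314 V.
Assume saturation: I_D = ½ k_n V_ov² = 0.5 × 1.1 × 0.314² = 0.0542 mA, giving V_DS = V_DD − I_D R_D = 1.79 − 0.0542 × 0.649 = 1.75 V.
V_DS = 1.75 V ≥ V_ov = 0.314 V, confirming saturation.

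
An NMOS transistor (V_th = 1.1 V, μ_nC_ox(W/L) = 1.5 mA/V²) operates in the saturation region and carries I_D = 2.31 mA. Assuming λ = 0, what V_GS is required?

V_GS = 2.85 V

In saturation I_D = ½ k_n (V_GS − V_th)², so V_GS − V_th = √(2 I_D / k_n) = √(2 × 2.31 / 1.5) = 1.75 V.
V_GS = 1.1 + 1.75 = 2.85 V.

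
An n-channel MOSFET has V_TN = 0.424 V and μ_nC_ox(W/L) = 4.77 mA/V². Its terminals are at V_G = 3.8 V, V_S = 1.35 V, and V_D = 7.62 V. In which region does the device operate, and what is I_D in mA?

V_GS = V_G − V_S = 3.8 − 1.35 = 2.45 V; V_DS = V_D − V_S = 7.62 − 1.35 = 6.27 V.
V_ov = V_GS − V_TN = 2.45 − 0.424 = 2.03 V.
Since V_DS = 6.27 V ≥ V_ov = 2.03 V, the device is in saturation.
I_D = ½ k_n V_ov² = 0.5 × 4.77 × 2.03² = 9.79 mA.

Saturation; I_D = 9.79 mA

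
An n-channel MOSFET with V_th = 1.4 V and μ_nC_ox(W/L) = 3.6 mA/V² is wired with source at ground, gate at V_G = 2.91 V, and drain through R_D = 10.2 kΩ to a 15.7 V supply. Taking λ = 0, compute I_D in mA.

V_GS = V_G = 2.91 V, so V_ov = 2.91 − 1.4 = 1.51 V.
Assume saturation: I_D = ½ k_n V_ov² = 0.5 × 3.6 × 1.51² = 4.1 mA, giving V_DS = V_DD − I_D R_D = 15.7 − 4.1 × 10.2 = -26.2 V.
But -26.2 V < V_ov = 1.51 V, so the device is actually in triode.
In triode I_D = k_n[V_ov V_DS − ½ V_DS²] and I_D = (V_DD − V_DS)/R_D. Equating: 18.4 V_DS² − 56.45 V_DS + 15.7 = 0, giving V_DS = 0.309 V (the root below V_ov).
I_D = (15.7 − 0.309) / 10.2 = 1.51 mA.

I_D = 1.51 mA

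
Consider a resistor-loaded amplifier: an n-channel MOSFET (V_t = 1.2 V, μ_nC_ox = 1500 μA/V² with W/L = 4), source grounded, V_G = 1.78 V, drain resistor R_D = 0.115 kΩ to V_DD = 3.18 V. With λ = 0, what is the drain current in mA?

V_GS = V_G = 1.78 V, so V_ov = 1.78 − 1.2 = 0.58 V.
k_n = μ_nC_ox · (W/L) = 6 mA/V².
Assume saturation: I_D = ½ k_n V_ov² = 0.5 × 6 × 0.58² = 1.01 mA, giving V_DS = V_DD − I_D R_D = 3.18 − 1.01 × 0.115 = 3.06 V.
V_DS = 3.06 V ≥ V_ov = 0.58 V, confirming saturation.

I_D = 1.01 mA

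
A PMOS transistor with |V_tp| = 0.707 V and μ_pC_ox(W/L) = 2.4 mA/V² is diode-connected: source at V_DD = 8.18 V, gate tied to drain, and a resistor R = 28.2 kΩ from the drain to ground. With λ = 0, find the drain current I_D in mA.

With gate tied to drain, V_SG = V_SD ≥ V_SG − |V_tp|, so the device is in saturation.
KCL at the drain: ½ k_p (V_SG − |V_tp|)² = (V_DD − V_SG)/R.
Let x = V_SG − 0.707. Then 33.8 x² + x − 7.473 = 0, giving x = 0.455 V (positive root), so V_SG = 1.16 V.
I_D = (V_DD − V_SG)/R = (8.18 − 1.16) / 28.2 = 0.249 mA.

I_D = 0.249 mA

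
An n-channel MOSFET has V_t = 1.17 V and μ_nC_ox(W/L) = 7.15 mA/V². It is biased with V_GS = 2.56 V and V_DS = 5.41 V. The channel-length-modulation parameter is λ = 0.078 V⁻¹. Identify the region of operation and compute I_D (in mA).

V_ov = V_GS − V_t = 2.56 − 1.17 = 1.39 V.
Since V_DS = 5.41 V ≥ V_ov = 1.39 V, the device is in saturation.
I_D = ½ k_n V_ov² (1 + λ V_DS) = 0.5 × 7.15 × 1.39² × (1 + 0.078 × 5.41) = 9.82 mA.

Saturation; I_D = 9.82 mA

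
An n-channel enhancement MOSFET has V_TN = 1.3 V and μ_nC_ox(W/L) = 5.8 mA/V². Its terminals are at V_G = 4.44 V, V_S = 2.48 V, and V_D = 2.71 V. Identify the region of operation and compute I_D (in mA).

Triode; I_D = 0.727 mA

V_GS = V_G − V_S = 4.44 − 2.48 = 1.96 V; V_DS = V_D − V_S = 2.71 − 2.48 = 0.23 V.
V_ov = V_GS − V_TN = 1.96 − 1.3 = 0.66 V.
Since V_DS = 0.23 V < V_ov = 0.66 V, the device is in the triode region.
I_D = k_n [V_ov · V_DS − ½ V_DS²] = 5.8 × [0.66 × 0.23 − 0.5 × 0.23²] = 0.727 mA.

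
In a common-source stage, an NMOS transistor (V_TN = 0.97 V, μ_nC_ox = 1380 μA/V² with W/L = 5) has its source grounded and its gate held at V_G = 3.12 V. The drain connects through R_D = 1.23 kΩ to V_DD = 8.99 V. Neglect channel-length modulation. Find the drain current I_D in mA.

V_GS = V_G = 3.12 V, so V_ov = 3.12 − 0.97 = 2.15 V.
k_n = μ_nC_ox · (W/L) = 6.9 mA/V².
Assume saturation: I_D = ½ k_n V_ov² = 0.5 × 6.9 × 2.15² = 15.9 mA, giving V_DS = V_DD − I_D R_D = 8.99 − 15.9 × 1.23 = -10.6 V.
But -10.6 V < V_ov = 2.15 V, so the device is actually in triode.
In triode I_D = k_n[V_ov V_DS − ½ V_DS²] and I_D = (V_DD − V_DS)/R_D. Equating: 4.24 V_DS² − 19.25 V_DS + 8.99 = 0, giving V_DS = 0.529 V (the root below V_ov).
I_D = (8.99 − 0.529) / 1.23 = 6.88 mA.

I_D = 6.88 mA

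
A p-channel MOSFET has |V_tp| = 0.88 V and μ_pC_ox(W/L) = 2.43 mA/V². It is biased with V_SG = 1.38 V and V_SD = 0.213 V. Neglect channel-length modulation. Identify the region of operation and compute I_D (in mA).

Triode; I_D = 0.204 mA

V_ov = V_SG − |V_tp| = 1.38 − 0.88 = 0.5 V.
Since V_SD = 0.213 V < V_ov = 0.5 V, the device is in the triode region.
I_D = k_p [V_ov · V_SD − ½ V_SD²] = 2.43 × [0.5 × 0.213 − 0.5 × 0.213²] = 0.204 mA.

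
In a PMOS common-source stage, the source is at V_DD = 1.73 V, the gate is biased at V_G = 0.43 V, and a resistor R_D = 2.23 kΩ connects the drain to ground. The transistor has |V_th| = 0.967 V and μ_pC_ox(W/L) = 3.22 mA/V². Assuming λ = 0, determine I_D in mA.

I_D = 0.179 mA

V_SG = V_DD − V_G = 1.73 − 0.43 = 1.3 V, so V_ov = 1.3 − 0.967 = 0.333 V.
Assume saturation: I_D = ½ k_p V_ov² = 0.5 × 3.22 × 0.333² = 0.179 mA, giving V_SD = V_DD − I_D R_D = 1.73 − 0.179 × 2.23 = 1.33 V.
V_SD = 1.33 V ≥ V_ov = 0.333 V, confirming saturation.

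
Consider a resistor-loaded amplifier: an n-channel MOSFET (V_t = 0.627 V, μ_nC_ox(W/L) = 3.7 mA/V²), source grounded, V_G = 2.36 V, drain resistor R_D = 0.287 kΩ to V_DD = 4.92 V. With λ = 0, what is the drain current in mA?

V_GS = V_G = 2.36 V, so V_ov = 2.36 − 0.627 = 1.73 V.
Assume saturation: I_D = ½ k_n V_ov² = 0.5 × 3.7 × 1.73² = 5.56 mA, giving V_DS = V_DD − I_D R_D = 4.92 − 5.56 × 0.287 = 3.33 V.
V_DS = 3.33 V ≥ V_ov = 1.73 V, confirming saturation.

I_D = 5.56 mA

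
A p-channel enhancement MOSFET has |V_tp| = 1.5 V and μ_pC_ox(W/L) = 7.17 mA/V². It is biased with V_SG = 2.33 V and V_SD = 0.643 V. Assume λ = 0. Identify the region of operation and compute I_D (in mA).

Triode; I_D = 2.34 mA

V_ov = V_SG − |V_tp| = 2.33 − 1.5 = 0.83 V.
Since V_SD = 0.643 V < V_ov = 0.83 V, the device is in the triode region.
I_D = k_p [V_ov · V_SD − ½ V_SD²] = 7.17 × [0.83 × 0.643 − 0.5 × 0.643²] = 2.34 mA.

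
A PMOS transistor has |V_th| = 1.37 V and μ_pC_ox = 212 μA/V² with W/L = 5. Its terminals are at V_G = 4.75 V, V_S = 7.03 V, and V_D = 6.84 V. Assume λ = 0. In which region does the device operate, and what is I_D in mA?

Triode; I_D = 0.164 mA

V_SG = V_S − V_G = 7.03 − 4.75 = 2.28 V; V_SD = V_S − V_D = 7.03 − 6.84 = 0.19 V.
k_p = μ_pC_ox · (W/L) = 1.06 mA/V².
V_ov = V_SG − |V_th| = 2.28 − 1.37 = 0.91 V.
Since V_SD = 0.19 V < V_ov = 0.91 V, the device is in the triode region.
I_D = k_p [V_ov · V_SD − ½ V_SD²] = 1.06 × [0.91 × 0.19 − 0.5 × 0.19²] = 0.164 mA.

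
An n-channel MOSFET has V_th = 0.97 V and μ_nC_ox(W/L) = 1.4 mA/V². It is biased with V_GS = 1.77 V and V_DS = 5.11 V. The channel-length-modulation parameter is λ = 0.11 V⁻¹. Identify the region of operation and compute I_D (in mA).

V_ov = V_GS − V_th = 1.77 − 0.97 = 0.8 V.
Since V_DS = 5.11 V ≥ V_ov = 0.8 V, the device is in saturation.
I_D = ½ k_n V_ov² (1 + λ V_DS) = 0.5 × 1.4 × 0.8² × (1 + 0.11 × 5.11) = 0.7 mA.

Saturation; I_D = 0.700 mA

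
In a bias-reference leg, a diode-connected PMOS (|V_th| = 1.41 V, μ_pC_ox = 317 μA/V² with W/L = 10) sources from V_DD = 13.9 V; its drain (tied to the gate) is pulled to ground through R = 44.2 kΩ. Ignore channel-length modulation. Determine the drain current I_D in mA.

I_D = 0.273 mA

With gate tied to drain, V_SG = V_SD ≥ V_SG − |V_th|, so the device is in saturation.
k_p = μ_pC_ox · (W/L) = 3.17 mA/V².
KCL at the drain: ½ k_p (V_SG − |V_th|)² = (V_DD − V_SG)/R.
Let x = V_SG − 1.41. Then 70.1 x² + x − 12.49 = 0, giving x = 0.415 V (positive root), so V_SG = 1.83 V.
I_D = (V_DD − V_SG)/R = (13.9 − 1.83) / 44.2 = 0.273 mA.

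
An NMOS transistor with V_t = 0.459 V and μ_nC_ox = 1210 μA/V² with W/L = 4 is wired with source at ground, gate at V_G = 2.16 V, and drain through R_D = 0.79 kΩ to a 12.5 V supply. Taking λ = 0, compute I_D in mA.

I_D = 7.00 mA

V_GS = V_G = 2.16 V, so V_ov = 2.16 − 0.459 = 1.7 V.
k_n = μ_nC_ox · (W/L) = 4.84 mA/V².
Assume saturation: I_D = ½ k_n V_ov² = 0.5 × 4.84 × 1.7² = 7 mA, giving V_DS = V_DD − I_D R_D = 12.5 − 7 × 0.79 = 6.97 V.
V_DS = 6.97 V ≥ V_ov = 1.7 V, confirming saturation.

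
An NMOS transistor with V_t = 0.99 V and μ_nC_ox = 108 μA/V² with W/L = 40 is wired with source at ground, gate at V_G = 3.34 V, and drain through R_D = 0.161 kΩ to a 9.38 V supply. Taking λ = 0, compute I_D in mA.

I_D = 11.9 mA

V_GS = V_G = 3.34 V, so V_ov = 3.34 − 0.99 = 2.35 V.
k_n = μ_nC_ox · (W/L) = 4.32 mA/V².
Assume saturation: I_D = ½ k_n V_ov² = 0.5 × 4.32 × 2.35² = 11.9 mA, giving V_DS = V_DD − I_D R_D = 9.38 − 11.9 × 0.161 = 7.46 V.
V_DS = 7.46 V ≥ V_ov = 2.35 V, confirming saturation.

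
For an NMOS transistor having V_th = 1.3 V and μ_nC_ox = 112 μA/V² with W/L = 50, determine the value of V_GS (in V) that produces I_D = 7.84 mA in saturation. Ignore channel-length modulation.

k_n = μ_nC_ox · (W/L) = 5.6 mA/V².
In saturation I_D = ½ k_n (V_GS − V_th)², so V_GS − V_th = √(2 I_D / k_n) = √(2 × 7.84 / 5.6) = 1.67 V.
V_GS = 1.3 + 1.67 = 2.97 V.

V_GS = 2.97 V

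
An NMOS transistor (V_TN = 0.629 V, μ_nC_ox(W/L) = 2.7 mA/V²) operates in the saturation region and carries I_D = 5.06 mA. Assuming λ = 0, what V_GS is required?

In saturation I_D = ½ k_n (V_GS − V_TN)², so V_GS − V_TN = √(2 I_D / k_n) = √(2 × 5.06 / 2.7) = 1.94 V.
V_GS = 0.629 + 1.94 = 2.57 V.

V_GS = 2.57 V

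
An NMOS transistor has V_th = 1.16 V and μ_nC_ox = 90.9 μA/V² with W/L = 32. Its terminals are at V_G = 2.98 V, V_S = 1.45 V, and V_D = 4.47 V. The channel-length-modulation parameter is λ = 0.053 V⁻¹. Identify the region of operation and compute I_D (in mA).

Saturation; I_D = 0.231 mA

V_GS = V_G − V_S = 2.98 − 1.45 = 1.53 V; V_DS = V_D − V_S = 4.47 − 1.45 = 3.02 V.
k_n = μ_nC_ox · (W/L) = 2.909 mA/V².
V_ov = V_GS − V_th = 1.53 − 1.16 = 0.37 V.
Since V_DS = 3.02 V ≥ V_ov = 0.37 V, the device is in saturation.
I_D = ½ k_n V_ov² (1 + λ V_DS) = 0.5 × 2.909 × 0.37² × (1 + 0.053 × 3.02) = 0.231 mA.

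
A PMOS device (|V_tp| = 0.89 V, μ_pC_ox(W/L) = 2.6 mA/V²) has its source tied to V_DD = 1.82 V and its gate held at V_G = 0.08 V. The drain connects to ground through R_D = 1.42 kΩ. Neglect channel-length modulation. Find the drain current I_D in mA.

V_SG = V_DD − V_G = 1.82 − 0.08 = 1.74 V, so V_ov = 1.74 − 0.89 = 0.85 V.
Assume saturation: I_D = ½ k_p V_ov² = 0.5 × 2.6 × 0.85² = 0.939 mA, giving V_SD = V_DD − I_D R_D = 1.82 − 0.939 × 1.42 = 0.486 V.
But 0.486 V < V_ov = 0.85 V, so the device is actually in triode.
In triode I_D = k_p[V_ov V_SD − ½ V_SD²] and I_D = (V_DD − V_SD)/R_D. Equating: 1.85 V_SD² − 4.138 V_SD + 1.82 = 0, giving V_SD = 0.601 V (the root below V_ov).
I_D = (1.82 − 0.601) / 1.42 = 0.859 mA.

I_D = 0.859 mA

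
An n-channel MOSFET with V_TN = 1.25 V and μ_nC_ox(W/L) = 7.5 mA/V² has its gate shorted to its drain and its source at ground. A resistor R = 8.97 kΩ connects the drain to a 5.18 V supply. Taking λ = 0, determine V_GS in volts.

With gate tied to drain, V_GS = V_DS ≥ V_GS − V_TN, so the device is in saturation.
KCL at the drain: ½ k_n (V_GS − V_TN)² = (V_DD − V_GS)/R.
Let x = V_GS − 1.25. Then 33.6 x² + x − 3.93 = 0, giving x = 0.327 V (positive root), so V_GS = 1.58 V.
I_D = (V_DD − V_GS)/R = (5.18 − 1.58) / 8.97 = 0.402 mA.

V_GS = 1.58 V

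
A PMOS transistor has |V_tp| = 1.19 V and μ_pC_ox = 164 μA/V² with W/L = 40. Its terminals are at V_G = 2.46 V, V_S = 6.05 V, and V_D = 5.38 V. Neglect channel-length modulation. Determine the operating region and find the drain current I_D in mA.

V_SG = V_S − V_G = 6.05 − 2.46 = 3.59 V; V_SD = V_S − V_D = 6.05 − 5.38 = 0.67 V.
k_p = μ_pC_ox · (W/L) = 6.56 mA/V².
V_ov = V_SG − |V_tp| = 3.59 − 1.19 = 2.4 V.
Since V_SD = 0.67 V < V_ov = 2.4 V, the device is in the triode region.
I_D = k_p [V_ov · V_SD − ½ V_SD²] = 6.56 × [2.4 × 0.67 − 0.5 × 0.67²] = 9.08 mA.

Triode; I_D = 9.08 mA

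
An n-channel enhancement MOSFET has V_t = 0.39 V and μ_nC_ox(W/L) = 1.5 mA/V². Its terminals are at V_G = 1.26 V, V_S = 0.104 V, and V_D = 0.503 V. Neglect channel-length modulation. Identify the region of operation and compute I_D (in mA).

Triode; I_D = 0.339 mA

V_GS = V_G − V_S = 1.26 − 0.104 = 1.16 V; V_DS = V_D − V_S = 0.503 − 0.104 = 0.399 V.
V_ov = V_GS − V_t = 1.16 − 0.39 = 0.766 V.
Since V_DS = 0.399 V < V_ov = 0.766 V, the device is in the triode region.
I_D = k_n [V_ov · V_DS − ½ V_DS²] = 1.5 × [0.766 × 0.399 − 0.5 × 0.399²] = 0.339 mA.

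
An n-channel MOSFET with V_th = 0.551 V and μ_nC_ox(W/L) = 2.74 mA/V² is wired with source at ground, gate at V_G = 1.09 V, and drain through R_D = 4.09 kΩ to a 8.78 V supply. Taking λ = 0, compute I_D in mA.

V_GS = V_G = 1.09 V, so V_ov = 1.09 − 0.551 = 0.539 V.
Assume saturation: I_D = ½ k_n V_ov² = 0.5 × 2.74 × 0.539² = 0.398 mA, giving V_DS = V_DD − I_D R_D = 8.78 − 0.398 × 4.09 = 7.15 V.
V_DS = 7.15 V ≥ V_ov = 0.539 V, confirming saturation.

I_D = 0.398 mA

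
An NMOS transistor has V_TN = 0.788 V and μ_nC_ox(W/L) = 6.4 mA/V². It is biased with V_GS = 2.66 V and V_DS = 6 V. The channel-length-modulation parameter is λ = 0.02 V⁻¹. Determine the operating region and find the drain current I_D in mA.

V_ov = V_GS − V_TN = 2.66 − 0.788 = 1.87 V.
Since V_DS = 6 V ≥ V_ov = 1.87 V, the device is in saturation.
I_D = ½ k_n V_ov² (1 + λ V_DS) = 0.5 × 6.4 × 1.87² × (1 + 0.02 × 6) = 12.6 mA.

Saturation; I_D = 12.6 mA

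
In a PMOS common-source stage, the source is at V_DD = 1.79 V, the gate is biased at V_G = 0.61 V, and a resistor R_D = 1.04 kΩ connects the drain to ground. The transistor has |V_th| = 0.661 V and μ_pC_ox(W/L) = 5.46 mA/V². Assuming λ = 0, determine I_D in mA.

V_SG = V_DD − V_G = 1.79 − 0.61 = 1.18 V, so V_ov = 1.18 − 0.661 = 0.519 V.
Assume saturation: I_D = ½ k_p V_ov² = 0.5 × 5.46 × 0.519² = 0.735 mA, giving V_SD = V_DD − I_D R_D = 1.79 − 0.735 × 1.04 = 1.03 V.
V_SD = 1.03 V ≥ V_ov = 0.519 V, confirming saturation.

I_D = 0.735 mA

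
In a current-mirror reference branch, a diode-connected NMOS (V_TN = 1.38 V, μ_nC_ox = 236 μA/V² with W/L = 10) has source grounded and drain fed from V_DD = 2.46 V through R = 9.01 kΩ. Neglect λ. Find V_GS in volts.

With gate tied to drain, V_GS = V_DS ≥ V_GS − V_TN, so the device is in saturation.
k_n = μ_nC_ox · (W/L) = 2.36 mA/V².
KCL at the drain: ½ k_n (V_GS − V_TN)² = (V_DD − V_GS)/R.
Let x = V_GS − 1.38. Then 10.6 x² + x − 1.08 = 0, giving x = 0.275 V (positive root), so V_GS = 1.66 V.
I_D = (V_DD − V_GS)/R = (2.46 − 1.66) / 9.01 = 0.0893 mA.

V_GS = 1.66 V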